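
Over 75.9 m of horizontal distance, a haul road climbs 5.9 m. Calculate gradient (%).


Formula: Gradient = rise / run * 100
Gradient = 5.9 / 75.9 * 100 = 7.8%

7.8


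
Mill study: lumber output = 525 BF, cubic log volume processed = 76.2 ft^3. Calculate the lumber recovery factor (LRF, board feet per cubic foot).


Formula: LRF = Lumber Output (BF) / Log Input (ft^3)
LRF = 525 BF / 76.2 ft^3
LRF = 6.89 BF/ft^3

6.89


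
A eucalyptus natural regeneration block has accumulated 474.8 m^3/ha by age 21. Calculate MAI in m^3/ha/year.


Formula: MAI = Total Volume / Stand Age
MAI = 474.8 m^3/ha / 21 years
MAI = 22.61 m^3/ha/year

22.61


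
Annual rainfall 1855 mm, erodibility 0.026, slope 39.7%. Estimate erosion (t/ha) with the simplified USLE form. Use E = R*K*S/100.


Formula: E = R * K * S / 100  (simplified USLE)
R * K = 1855 * 0.026 = 48.23
E = 48.23 * 39.7 / 100 = 19.15 t/ha

19.15


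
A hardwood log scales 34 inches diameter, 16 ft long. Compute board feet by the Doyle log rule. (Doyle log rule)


Doyle: BF = (D - 4)^2 * L / 16
Adjusted diameter = 34 - 4 = 30 in
(D-4)^2 = 30^2 = 900
BF = 900 * 16 / 16 = 900 BF

900


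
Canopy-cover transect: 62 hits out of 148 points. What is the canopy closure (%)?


Formula: Canopy closure = covered points / total points * 100
Closure = 62 / 148 * 100
Closure = 0.4189 * 100 = 41.9%

41.9


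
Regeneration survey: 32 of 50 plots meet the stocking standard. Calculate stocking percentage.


Formula: Stocking % = stocked plots / total plots * 100
Stocking = 32 / 50 * 100
Stocking = 0.64 * 100 = 64.0%

64.0


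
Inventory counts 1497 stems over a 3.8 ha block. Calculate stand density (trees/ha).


Formula: Stand Density = N_trees / Area_ha
Density = 1497 trees / 3.8 ha
Density = 394 trees/ha

394


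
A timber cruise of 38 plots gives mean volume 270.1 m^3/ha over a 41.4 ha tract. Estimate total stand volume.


Formula: Total Volume = Mean Volume per ha * Total Area
Total Volume = 270.1 m^3/ha * 41.4 ha
Total Volume = 11182 m^3

11182


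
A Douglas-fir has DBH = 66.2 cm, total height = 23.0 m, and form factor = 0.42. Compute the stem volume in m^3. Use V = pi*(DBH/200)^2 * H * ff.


Formula: V = pi * (DBH/200)^2 * H * ff
Radius = DBH/200 = 66.2/200 = 0.331 m
Radius^2 = 0.331^2 = 0.109561 m^2
V = pi * 0.109561 * 23.0 * 0.42
V = 3.325 m^3

3.325


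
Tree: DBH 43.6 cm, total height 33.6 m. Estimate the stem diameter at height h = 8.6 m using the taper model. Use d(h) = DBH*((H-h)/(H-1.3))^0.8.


Taper: d(h) = DBH * ((H - h) / (H - 1.3))^0.8
Numerator = H - h = 33.6 - 8.6 = 25.0 m
Denominator = H - 1.3 = 33.6 - 1.3 = 32.3 m
Ratio = 25.0 / 32.3 = 0.77399
d = 43.6 * 0.77399^0.8 = 35.5 cm

35.5


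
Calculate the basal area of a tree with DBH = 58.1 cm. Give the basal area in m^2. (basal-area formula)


Formula: BA = pi * (DBH/2)^2 / 10000  (cm^2 to m^2)
Radius = DBH/2 = 58.1/2 = 29.05 cm
BA = pi * 29.05^2 / 10000
   = 2651.1979 cm^2 / 10000
   = 0.2651 m^2

0.2651


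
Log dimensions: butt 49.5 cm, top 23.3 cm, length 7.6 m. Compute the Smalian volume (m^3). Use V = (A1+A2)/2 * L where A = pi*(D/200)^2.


Smalian: V = (A1 + A2)/2 * L,  A = pi*(D/200)^2
A1 = pi*(49.5/200)^2 = 0.192442 m^2
A2 = pi*(23.3/200)^2 = 0.042638 m^2
V = (0.192442+0.042638)/2*7.6 = 0.8933 m^3

0.8933


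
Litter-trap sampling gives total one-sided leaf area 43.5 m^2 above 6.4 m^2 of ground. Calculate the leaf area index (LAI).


Formula: LAI = total leaf area / ground area  (dimensionless)
LAI = 43.5 m^2 / 6.4 m^2
LAI = 6.8

6.8


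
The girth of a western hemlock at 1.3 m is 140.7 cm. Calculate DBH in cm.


Formula: DBH = C / pi
DBH = 140.7 / pi
pi = 3.14159...
DBH = 44.8 cm

44.8


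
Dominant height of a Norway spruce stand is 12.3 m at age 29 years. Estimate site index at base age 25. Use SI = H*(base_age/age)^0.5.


Formula: SI = H_dom * (base_age / age)^0.5
Age ratio = 25 / 29 = 0.86207
sqrt(age_ratio) = 0.92848
SI = 12.3 * 0.92848 = 11.4 m

11.4


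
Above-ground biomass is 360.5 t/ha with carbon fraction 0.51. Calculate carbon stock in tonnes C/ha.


Formula: Carbon Stock = Biomass * Carbon Fraction
C = 360.5 t/ha * 0.51
C = 183.9 t C/ha

183.9


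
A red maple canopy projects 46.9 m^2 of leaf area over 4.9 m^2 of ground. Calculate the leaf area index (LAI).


Formula: LAI = total leaf area / ground area  (dimensionless)
LAI = 46.9 m^2 / 4.9 m^2
LAI = 9.57

9.57


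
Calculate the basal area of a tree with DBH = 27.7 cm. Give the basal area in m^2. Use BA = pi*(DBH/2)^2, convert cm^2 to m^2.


Formula: BA = pi * (DBH/2)^2 / 10000  (cm^2 to m^2)
Radius = DBH/2 = 27.7/2 = 13.85 cm
BA = pi * 13.85^2 / 10000
   = 602.6282 cm^2 / 10000
   = 0.0603 m^2

0.0603


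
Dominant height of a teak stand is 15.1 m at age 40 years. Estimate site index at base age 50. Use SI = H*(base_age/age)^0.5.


Formula: SI = H_dom * (base_age / age)^0.5
Age ratio = 50 / 40 = 1.25
sqrt(age_ratio) = 1.11803
SI = 15.1 * 1.11803 = 16.9 m

16.9


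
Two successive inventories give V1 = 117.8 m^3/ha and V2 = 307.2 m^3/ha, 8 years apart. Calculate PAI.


Formula: PAI = (V_T2 - V_T1) / (T2 - T1)
Volume increment = 307.2 - 117.8 = 189.4 m^3/ha
PAI = 189.4 / 8 = 23.68 m^3/ha/year

23.68


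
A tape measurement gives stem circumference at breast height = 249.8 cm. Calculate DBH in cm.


Formula: DBH = C / pi
DBH = 249.8 / pi
pi = 3.14159...
DBH = 79.5 cm

79.5


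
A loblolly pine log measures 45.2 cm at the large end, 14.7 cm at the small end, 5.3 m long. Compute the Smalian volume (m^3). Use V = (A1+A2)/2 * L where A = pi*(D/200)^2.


Smalian: V = (A1 + A2)/2 * L,  A = pi*(D/200)^2
A1 = pi*(45.2/200)^2 = 0.16046 m^2
A2 = pi*(14.7/200)^2 = 0.016972 m^2
V = (0.16046+0.016972)/2*5.3 = 0.4702 m^3

0.4702


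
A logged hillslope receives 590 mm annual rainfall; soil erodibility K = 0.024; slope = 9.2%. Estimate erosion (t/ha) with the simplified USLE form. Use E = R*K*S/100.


Formula: E = R * K * S / 100  (simplified USLE)
R * K = 590 * 0.024 = 14.16
E = 14.16 * 9.2 / 100 = 1.3 t/ha

1.3


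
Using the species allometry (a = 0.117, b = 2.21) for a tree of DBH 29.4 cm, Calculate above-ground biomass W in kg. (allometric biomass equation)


Formula: W = a * DBH^b  (allometric power law)
DBH^b = 29.4^2.21 = 1758.1163
W = 0.117 * 1758.1163 = 205.7 kg

205.7


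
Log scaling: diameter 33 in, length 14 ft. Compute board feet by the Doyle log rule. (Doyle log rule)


Doyle: BF = (D - 4)^2 * L / 16
Adjusted diameter = 33 - 4 = 29 in
(D-4)^2 = 29^2 = 841
BF = 841 * 14 / 16 = 736 BF

736


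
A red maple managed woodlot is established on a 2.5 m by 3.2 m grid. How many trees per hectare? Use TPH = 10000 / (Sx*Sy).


Formula: TPH = 10000 m^2/ha / (spacing_x * spacing_y)
Area per tree = 2.5 m * 3.2 m = 8.0 m^2
TPH = 10000 / 8.0 = 1250 trees/ha

1250


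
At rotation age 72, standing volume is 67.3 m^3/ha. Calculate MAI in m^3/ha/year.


Formula: MAI = Total Volume / Stand Age
MAI = 67.3 m^3/ha / 72 years
MAI = 0.93 m^3/ha/year

0.93


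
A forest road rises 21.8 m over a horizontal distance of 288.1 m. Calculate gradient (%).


Formula: Gradient = rise / run * 100
Gradient = 21.8 / 288.1 * 100 = 7.6%

7.6


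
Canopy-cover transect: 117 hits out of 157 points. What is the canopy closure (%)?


Formula: Canopy closure = covered points / total points * 100
Closure = 117 / 157 * 100
Closure = 0.7452 * 100 = 74.5%

74.5


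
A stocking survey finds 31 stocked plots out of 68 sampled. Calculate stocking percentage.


Formula: Stocking % = stocked plots / total plots * 100
Stocking = 31 / 68 * 100
Stocking = 0.4559 * 100 = 45.6%

45.6


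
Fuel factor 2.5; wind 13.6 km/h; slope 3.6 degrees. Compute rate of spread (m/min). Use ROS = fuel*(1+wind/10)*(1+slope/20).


Formula: ROS = fuel * (1 + wind/10) * (1 + slope/20)
Wind factor = 1 + 13.6/10 = 2.36
Slope factor = 1 + 3.6/20 = 1.18
ROS = 2.5 * 2.36 * 1.18 = 6.96 m/min

6.96


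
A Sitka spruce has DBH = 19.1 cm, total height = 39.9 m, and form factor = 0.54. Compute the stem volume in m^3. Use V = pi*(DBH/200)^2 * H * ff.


Formula: V = pi * (DBH/200)^2 * H * ff
Radius = DBH/200 = 19.1/200 = 0.0955 m
Radius^2 = 0.0955^2 = 0.00912025 m^2
V = pi * 0.00912025 * 39.9 * 0.54
V = 0.617 m^3

0.617


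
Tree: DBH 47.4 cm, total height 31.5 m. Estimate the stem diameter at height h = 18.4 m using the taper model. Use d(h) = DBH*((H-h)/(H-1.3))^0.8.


Taper: d(h) = DBH * ((H - h) / (H - 1.3))^0.8
Numerator = H - h = 31.5 - 18.4 = 13.1 m
Denominator = H - 1.3 = 31.5 - 1.3 = 30.2 m
Ratio = 13.1 / 30.2 = 0.43377
d = 47.4 * 0.43377^0.8 = 24.3 cm

24.3


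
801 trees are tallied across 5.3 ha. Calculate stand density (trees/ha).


Formula: Stand Density = N_trees / Area_ha
Density = 801 trees / 5.3 ha
Density = 151 trees/ha

151


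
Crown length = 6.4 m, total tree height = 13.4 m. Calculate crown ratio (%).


Formula: Crown Ratio = (Crown Length / Total Height) * 100
CR = (6.4 m / 13.4 m) * 100
CR = 0.4776 * 100 = 47.8%

47.8


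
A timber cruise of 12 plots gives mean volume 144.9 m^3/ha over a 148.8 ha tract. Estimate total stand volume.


Formula: Total Volume = Mean Volume per ha * Total Area
Total Volume = 144.9 m^3/ha * 148.8 ha
Total Volume = 21561 m^3

21561


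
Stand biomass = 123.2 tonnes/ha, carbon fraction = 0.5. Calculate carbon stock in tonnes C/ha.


Formula: Carbon Stock = Biomass * Carbon Fraction
C = 123.2 t/ha * 0.5
C = 61.6 t C/ha

61.6


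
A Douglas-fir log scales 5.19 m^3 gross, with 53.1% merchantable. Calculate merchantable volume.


Formula: MV = V_total * (merchantable_pct / 100)
Merchantable fraction = 53.1% / 100 = 0.531
MV = 5.19 m^3 * 0.531 = 2.756 m^3

2.756


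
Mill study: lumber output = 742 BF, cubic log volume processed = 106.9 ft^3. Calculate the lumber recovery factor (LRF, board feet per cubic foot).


Formula: LRF = Lumber Output (BF) / Log Input (ft^3)
LRF = 742 BF / 106.9 ft^3
LRF = 6.94 BF/ft^3

6.94


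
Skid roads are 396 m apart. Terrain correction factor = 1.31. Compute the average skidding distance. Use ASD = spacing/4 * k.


Formula: ASD = (spacing / 4) * correction
Uncorrected distance = spacing / 4 = 396 / 4 = 99 m
ASD = 99 * 1.31 = 130 m

130


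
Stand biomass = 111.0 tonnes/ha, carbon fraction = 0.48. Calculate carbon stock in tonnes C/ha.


Formula: Carbon Stock = Biomass * Carbon Fraction
C = 111.0 t/ha * 0.48
C = 53.3 t C/ha

53.3


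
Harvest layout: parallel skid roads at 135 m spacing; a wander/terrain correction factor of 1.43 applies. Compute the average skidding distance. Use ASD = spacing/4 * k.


Formula: ASD = (spacing / 4) * correction
Uncorrected distance = spacing / 4 = 135 / 4 = 33.75 m
ASD = 33.75 * 1.43 = 48 m

48


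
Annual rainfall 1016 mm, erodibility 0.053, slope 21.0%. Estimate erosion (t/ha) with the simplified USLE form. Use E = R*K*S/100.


Formula: E = R * K * S / 100  (simplified USLE)
R * K = 1016 * 0.053 = 53.848
E = 53.848 * 21.0 / 100 = 11.31 t/ha

11.31


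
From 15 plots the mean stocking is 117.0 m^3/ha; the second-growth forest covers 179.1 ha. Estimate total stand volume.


Formula: Total Volume = Mean Volume per ha * Total Area
Total Volume = 117.0 m^3/ha * 179.1 ha
Total Volume = 20955 m^3

20955


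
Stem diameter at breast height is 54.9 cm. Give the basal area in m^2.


Formula: BA = pi * (DBH/2)^2 / 10000  (cm^2 to m^2)
Radius = DBH/2 = 54.9/2 = 27.45 cm
BA = pi * 27.45^2 / 10000
   = 2367.1979 cm^2 / 10000
   = 0.2367 m^2

0.2367


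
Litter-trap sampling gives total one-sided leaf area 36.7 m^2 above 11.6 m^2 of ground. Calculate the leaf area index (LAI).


Formula: LAI = total leaf area / ground area  (dimensionless)
LAI = 36.7 m^2 / 11.6 m^2
LAI = 3.16

3.16


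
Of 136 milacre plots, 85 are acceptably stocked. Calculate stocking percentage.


Formula: Stocking % = stocked plots / total plots * 100
Stocking = 85 / 136 * 100
Stocking = 0.625 * 100 = 62.5%

62.5


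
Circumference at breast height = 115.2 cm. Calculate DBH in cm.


Formula: DBH = C / pi
DBH = 115.2 / pi
pi = 3.14159...
DBH = 36.7 cm

36.7


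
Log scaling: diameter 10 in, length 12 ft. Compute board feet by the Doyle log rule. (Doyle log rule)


Doyle: BF = (D - 4)^2 * L / 16
Adjusted diameter = 10 - 4 = 6 in
(D-4)^2 = 6^2 = 36
BF = 36 * 12 / 16 = 27 BF

27


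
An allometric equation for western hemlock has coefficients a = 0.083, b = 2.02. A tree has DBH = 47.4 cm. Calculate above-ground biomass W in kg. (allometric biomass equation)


Formula: W = a * DBH^b  (allometric power law)
DBH^b = 47.4^2.02 = 2427.0138
W = 0.083 * 2427.0138 = 201.4 kg

201.4


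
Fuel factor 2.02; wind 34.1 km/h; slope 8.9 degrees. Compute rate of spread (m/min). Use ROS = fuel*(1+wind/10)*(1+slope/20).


Formula: ROS = fuel * (1 + wind/10) * (1 + slope/20)
Wind factor = 1 + 34.1/10 = 4.41
Slope factor = 1 + 8.9/20 = 1.445
ROS = 2.02 * 4.41 * 1.445 = 12.87 m/min

12.87


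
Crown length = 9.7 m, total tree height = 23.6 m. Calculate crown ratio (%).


Formula: Crown Ratio = (Crown Length / Total Height) * 100
CR = (9.7 m / 23.6 m) * 100
CR = 0.411 * 100 = 41.1%

41.1


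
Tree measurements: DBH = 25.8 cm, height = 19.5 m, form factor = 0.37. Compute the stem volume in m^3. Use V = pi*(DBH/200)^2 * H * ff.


Formula: V = pi * (DBH/200)^2 * H * ff
Radius = DBH/200 = 25.8/200 = 0.129 m
Radius^2 = 0.129^2 = 0.016641 m^2
V = pi * 0.016641 * 19.5 * 0.37
V = 0.377 m^3

0.377


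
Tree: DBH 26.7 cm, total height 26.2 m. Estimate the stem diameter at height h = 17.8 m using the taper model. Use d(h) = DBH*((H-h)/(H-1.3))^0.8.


Taper: d(h) = DBH * ((H - h) / (H - 1.3))^0.8
Numerator = H - h = 26.2 - 17.8 = 8.4 m
Denominator = H - 1.3 = 26.2 - 1.3 = 24.9 m
Ratio = 8.4 / 24.9 = 0.33735
d = 26.7 * 0.33735^0.8 = 11.2 cm

11.2


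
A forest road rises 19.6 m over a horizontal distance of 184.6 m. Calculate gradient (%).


Formula: Gradient = rise / run * 100
Gradient = 19.6 / 184.6 * 100 = 10.6%

10.6


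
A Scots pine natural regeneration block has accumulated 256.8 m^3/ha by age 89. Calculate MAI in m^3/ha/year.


Formula: MAI = Total Volume / Stand Age
MAI = 256.8 m^3/ha / 89 years
MAI = 2.89 m^3/ha/year

2.89


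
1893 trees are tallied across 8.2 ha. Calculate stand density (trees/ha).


Formula: Stand Density = N_trees / Area_ha
Density = 1893 trees / 8.2 ha
Density = 231 trees/ha

231


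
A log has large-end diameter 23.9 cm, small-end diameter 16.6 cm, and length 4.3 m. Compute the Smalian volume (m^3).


Smalian: V = (A1 + A2)/2 * L,  A = pi*(D/200)^2
A1 = pi*(23.9/200)^2 = 0.044863 m^2
A2 = pi*(16.6/200)^2 = 0.021642 m^2
V = (0.044863+0.021642)/2*4.3 = 0.143 m^3

0.143


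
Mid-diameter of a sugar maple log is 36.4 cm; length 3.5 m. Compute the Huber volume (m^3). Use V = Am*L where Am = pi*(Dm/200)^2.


Huber: V = Am * L,  Am = pi*(Dm/200)^2
Am = pi*(36.4/200)^2 = 0.104062 m^2
V = 0.104062*3.5 = 0.3642 m^3

0.3642


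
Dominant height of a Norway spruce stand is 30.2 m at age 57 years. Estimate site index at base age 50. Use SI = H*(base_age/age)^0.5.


Formula: SI = H_dom * (base_age / age)^0.5
Age ratio = 50 / 57 = 0.87719
sqrt(age_ratio) = 0.93659
SI = 30.2 * 0.93659 = 28.3 m

28.3


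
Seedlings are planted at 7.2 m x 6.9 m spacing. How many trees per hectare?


Formula: TPH = 10000 m^2/ha / (spacing_x * spacing_y)
Area per tree = 7.2 m * 6.9 m = 49.68 m^2
TPH = 10000 / 49.68 = 201 trees/ha

201


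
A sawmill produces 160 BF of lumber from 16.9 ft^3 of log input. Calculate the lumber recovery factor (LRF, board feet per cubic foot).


Formula: LRF = Lumber Output (BF) / Log Input (ft^3)
LRF = 160 BF / 16.9 ft^3
LRF = 9.47 BF/ft^3

9.47


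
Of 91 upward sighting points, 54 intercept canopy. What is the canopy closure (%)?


Formula: Canopy closure = covered points / total points * 100
Closure = 54 / 91 * 100
Closure = 0.5934 * 100 = 59.3%

59.3


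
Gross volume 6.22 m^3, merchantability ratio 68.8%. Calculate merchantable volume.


Formula: MV = V_total * (merchantable_pct / 100)
Merchantable fraction = 68.8% / 100 = 0.688
MV = 6.22 m^3 * 0.688 = 4.279 m^3

4.279


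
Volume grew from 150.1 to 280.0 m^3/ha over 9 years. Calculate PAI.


Formula: PAI = (V_T2 - V_T1) / (T2 - T1)
Volume increment = 280.0 - 150.1 = 129.9 m^3/ha
PAI = 129.9 / 9 = 14.43 m^3/ha/year

14.43


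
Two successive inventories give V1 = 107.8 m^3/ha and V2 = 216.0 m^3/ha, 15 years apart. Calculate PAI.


Formula: PAI = (V_T2 - V_T1) / (T2 - T1)
Volume increment = 216.0 - 107.8 = 108.2 m^3/ha
PAI = 108.2 / 15 = 7.21 m^3/ha/year

7.21


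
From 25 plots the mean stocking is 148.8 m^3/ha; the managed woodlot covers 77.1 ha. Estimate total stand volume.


Formula: Total Volume = Mean Volume per ha * Total Area
Total Volume = 148.8 m^3/ha * 77.1 ha
Total Volume = 11472 m^3

11472


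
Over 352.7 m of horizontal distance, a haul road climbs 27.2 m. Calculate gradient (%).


Formula: Gradient = rise / run * 100
Gradient = 27.2 / 352.7 * 100 = 7.7%

7.7


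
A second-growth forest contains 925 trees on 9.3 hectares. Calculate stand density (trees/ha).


Formula: Stand Density = N_trees / Area_ha
Density = 925 trees / 9.3 ha
Density = 99 trees/ha

99


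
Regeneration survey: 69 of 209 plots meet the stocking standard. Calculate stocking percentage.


Formula: Stocking % = stocked plots / total plots * 100
Stocking = 69 / 209 * 100
Stocking = 0.3301 * 100 = 33.0%

33.0


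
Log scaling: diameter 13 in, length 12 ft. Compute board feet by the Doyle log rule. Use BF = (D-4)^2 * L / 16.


Doyle: BF = (D - 4)^2 * L / 16
Adjusted diameter = 13 - 4 = 9 in
(D-4)^2 = 9^2 = 81
BF = 81 * 12 / 16 = 61 BF

61


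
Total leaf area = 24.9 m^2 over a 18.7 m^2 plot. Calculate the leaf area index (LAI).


Formula: LAI = total leaf area / ground area  (dimensionless)
LAI = 24.9 m^2 / 18.7 m^2
LAI = 1.33

1.33


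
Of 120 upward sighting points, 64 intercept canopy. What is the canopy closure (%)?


Formula: Canopy closure = covered points / total points * 100
Closure = 64 / 120 * 100
Closure = 0.5333 * 100 = 53.3%

53.3


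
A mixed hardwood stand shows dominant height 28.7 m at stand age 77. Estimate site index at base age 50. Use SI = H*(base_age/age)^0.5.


Formula: SI = H_dom * (base_age / age)^0.5
Age ratio = 50 / 77 = 0.64935
sqrt(age_ratio) = 0.80582
SI = 28.7 * 0.80582 = 23.1 m

23.1


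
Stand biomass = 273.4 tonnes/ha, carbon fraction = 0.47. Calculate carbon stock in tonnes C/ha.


Formula: Carbon Stock = Biomass * Carbon Fraction
C = 273.4 t/ha * 0.47
C = 128.5 t C/ha

128.5


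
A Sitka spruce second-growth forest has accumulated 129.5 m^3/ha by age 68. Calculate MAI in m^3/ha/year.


Formula: MAI = Total Volume / Stand Age
MAI = 129.5 m^3/ha / 68 years
MAI = 1.9 m^3/ha/year

1.9


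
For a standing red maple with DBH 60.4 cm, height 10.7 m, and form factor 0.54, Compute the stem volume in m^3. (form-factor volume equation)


Formula: V = pi * (DBH/200)^2 * H * ff
Radius = DBH/200 = 60.4/200 = 0.302 m
Radius^2 = 0.302^2 = 0.091204 m^2
V = pi * 0.091204 * 10.7 * 0.54
V = 1.656 m^3

1.656


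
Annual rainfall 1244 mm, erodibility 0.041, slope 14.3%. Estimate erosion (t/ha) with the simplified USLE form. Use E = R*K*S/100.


Formula: E = R * K * S / 100  (simplified USLE)
R * K = 1244 * 0.041 = 51.004
E = 51.004 * 14.3 / 100 = 7.29 t/ha

7.29


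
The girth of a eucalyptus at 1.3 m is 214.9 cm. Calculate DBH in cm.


Formula: DBH = C / pi
DBH = 214.9 / pi
pi = 3.14159...
DBH = 68.4 cm

68.4


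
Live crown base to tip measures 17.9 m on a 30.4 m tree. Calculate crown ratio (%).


Formula: Crown Ratio = (Crown Length / Total Height) * 100
CR = (17.9 m / 30.4 m) * 100
CR = 0.5888 * 100 = 58.9%

58.9


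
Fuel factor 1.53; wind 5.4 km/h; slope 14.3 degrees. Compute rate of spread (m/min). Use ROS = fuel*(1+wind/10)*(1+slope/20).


Formula: ROS = fuel * (1 + wind/10) * (1 + slope/20)
Wind factor = 1 + 5.4/10 = 1.54
Slope factor = 1 + 14.3/20 = 1.715
ROS = 1.53 * 1.54 * 1.715 = 4.04 m/min

4.04


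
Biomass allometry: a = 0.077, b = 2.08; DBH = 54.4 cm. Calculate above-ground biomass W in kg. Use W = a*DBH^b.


Formula: W = a * DBH^b  (allometric power law)
DBH^b = 54.4^2.08 = 4074.2316
W = 0.077 * 4074.2316 = 313.7 kg

313.7


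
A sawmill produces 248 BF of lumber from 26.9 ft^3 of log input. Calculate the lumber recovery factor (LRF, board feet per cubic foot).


Formula: LRF = Lumber Output (BF) / Log Input (ft^3)
LRF = 248 BF / 26.9 ft^3
LRF = 9.22 BF/ft^3

9.22


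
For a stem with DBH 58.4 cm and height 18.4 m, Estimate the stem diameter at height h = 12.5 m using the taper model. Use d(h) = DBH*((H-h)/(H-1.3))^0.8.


Taper: d(h) = DBH * ((H - h) / (H - 1.3))^0.8
Numerator = H - h = 18.4 - 12.5 = 5.9 m
Denominator = H - 1.3 = 18.4 - 1.3 = 17.1 m
Ratio = 5.9 / 17.1 = 0.34503
d = 58.4 * 0.34503^0.8 = 24.9 cm

24.9


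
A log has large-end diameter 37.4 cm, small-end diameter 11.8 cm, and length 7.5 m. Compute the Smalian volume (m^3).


Smalian: V = (A1 + A2)/2 * L,  A = pi*(D/200)^2
A1 = pi*(37.4/200)^2 = 0.109858 m^2
A2 = pi*(11.8/200)^2 = 0.010936 m^2
V = (0.109858+0.010936)/2*7.5 = 0.453 m^3

0.453


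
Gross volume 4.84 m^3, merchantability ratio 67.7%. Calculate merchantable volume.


Formula: MV = V_total * (merchantable_pct / 100)
Merchantable fraction = 67.7% / 100 = 0.677
MV = 4.84 m^3 * 0.677 = 3.277 m^3

3.277


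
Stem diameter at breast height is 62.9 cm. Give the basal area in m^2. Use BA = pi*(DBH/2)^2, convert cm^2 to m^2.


Formula: BA = pi * (DBH/2)^2 / 10000  (cm^2 to m^2)
Radius = DBH/2 = 62.9/2 = 31.45 cm
BA = pi * 31.45^2 / 10000
   = 3107.3571 cm^2 / 10000
   = 0.3107 m^2

0.3107


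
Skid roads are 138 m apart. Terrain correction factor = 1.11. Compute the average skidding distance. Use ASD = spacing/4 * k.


Formula: ASD = (spacing / 4) * correction
Uncorrected distance = spacing / 4 = 138 / 4 = 34.5 m
ASD = 34.5 * 1.11 = 38 m

38


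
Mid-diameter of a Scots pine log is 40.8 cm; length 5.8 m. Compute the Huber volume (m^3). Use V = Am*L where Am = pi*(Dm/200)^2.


Huber: V = Am * L,  Am = pi*(Dm/200)^2
Am = pi*(40.8/200)^2 = 0.130741 m^2
V = 0.130741*5.8 = 0.7583 m^3

0.7583


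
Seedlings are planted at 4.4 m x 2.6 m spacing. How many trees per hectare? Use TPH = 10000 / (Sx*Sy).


Formula: TPH = 10000 m^2/ha / (spacing_x * spacing_y)
Area per tree = 4.4 m * 2.6 m = 11.44 m^2
TPH = 10000 / 11.44 = 874 trees/ha

874


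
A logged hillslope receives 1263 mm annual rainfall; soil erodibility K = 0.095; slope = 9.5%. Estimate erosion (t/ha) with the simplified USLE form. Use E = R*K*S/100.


Formula: E = R * K * S / 100  (simplified USLE)
R * K = 1263 * 0.095 = 119.985
E = 119.985 * 9.5 / 100 = 11.4 t/ha

11.4


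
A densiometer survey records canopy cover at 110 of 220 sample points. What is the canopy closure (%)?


Formula: Canopy closure = covered points / total points * 100
Closure = 110 / 220 * 100
Closure = 0.5 * 100 = 50.0%

50.0


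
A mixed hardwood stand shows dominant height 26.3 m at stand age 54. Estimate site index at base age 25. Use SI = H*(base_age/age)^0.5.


Formula: SI = H_dom * (base_age / age)^0.5
Age ratio = 25 / 54 = 0.46296
sqrt(age_ratio) = 0.68041
SI = 26.3 * 0.68041 = 17.9 m

17.9


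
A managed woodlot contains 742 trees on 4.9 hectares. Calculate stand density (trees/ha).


Formula: Stand Density = N_trees / Area_ha
Density = 742 trees / 4.9 ha
Density = 151 trees/ha

151


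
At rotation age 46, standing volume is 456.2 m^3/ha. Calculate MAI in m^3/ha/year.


Formula: MAI = Total Volume / Stand Age
MAI = 456.2 m^3/ha / 46 years
MAI = 9.92 m^3/ha/year

9.92


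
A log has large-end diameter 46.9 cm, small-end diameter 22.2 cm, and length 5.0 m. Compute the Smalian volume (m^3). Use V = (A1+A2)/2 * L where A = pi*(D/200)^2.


Smalian: V = (A1 + A2)/2 * L,  A = pi*(D/200)^2
A1 = pi*(46.9/200)^2 = 0.172757 m^2
A2 = pi*(22.2/200)^2 = 0.038708 m^2
V = (0.172757+0.038708)/2*5.0 = 0.5287 m^3

0.5287


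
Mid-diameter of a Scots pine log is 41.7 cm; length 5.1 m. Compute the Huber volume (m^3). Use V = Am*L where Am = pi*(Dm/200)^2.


Huber: V = Am * L,  Am = pi*(Dm/200)^2
Am = pi*(41.7/200)^2 = 0.136572 m^2
V = 0.136572*5.1 = 0.6965 m^3

0.6965


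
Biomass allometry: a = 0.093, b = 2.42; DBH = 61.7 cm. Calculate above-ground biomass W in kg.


Formula: W = a * DBH^b  (allometric power law)
DBH^b = 61.7^2.42 = 21502.5565
W = 0.093 * 21502.5565 = 1999.7 kg

1999.7


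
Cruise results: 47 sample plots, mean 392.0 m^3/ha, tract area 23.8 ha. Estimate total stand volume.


Formula: Total Volume = Mean Volume per ha * Total Area
Total Volume = 392.0 m^3/ha * 23.8 ha
Total Volume = 9330 m^3

9330


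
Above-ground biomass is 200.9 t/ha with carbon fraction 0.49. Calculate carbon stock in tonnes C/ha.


Formula: Carbon Stock = Biomass * Carbon Fraction
C = 200.9 t/ha * 0.49
C = 98.4 t C/ha

98.4


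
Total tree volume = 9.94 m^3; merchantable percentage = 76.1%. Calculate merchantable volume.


Formula: MV = V_total * (merchantable_pct / 100)
Merchantable fraction = 76.1% / 100 = 0.761
MV = 9.94 m^3 * 0.761 = 7.564 m^3

7.564


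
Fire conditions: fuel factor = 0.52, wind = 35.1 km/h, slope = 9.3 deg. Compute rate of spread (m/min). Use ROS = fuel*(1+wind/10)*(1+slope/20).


Formula: ROS = fuel * (1 + wind/10) * (1 + slope/20)
Wind factor = 1 + 35.1/10 = 4.51
Slope factor = 1 + 9.3/20 = 1.465
ROS = 0.52 * 4.51 * 1.465 = 3.44 m/min

3.44


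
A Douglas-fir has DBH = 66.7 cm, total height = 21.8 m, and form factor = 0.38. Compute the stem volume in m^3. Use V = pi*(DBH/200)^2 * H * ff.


Formula: V = pi * (DBH/200)^2 * H * ff
Radius = DBH/200 = 66.7/200 = 0.3335 m
Radius^2 = 0.3335^2 = 0.11122225 m^2
V = pi * 0.11122225 * 21.8 * 0.38
V = 2.895 m^3

2.895


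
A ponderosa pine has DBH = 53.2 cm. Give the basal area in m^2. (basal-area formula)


Formula: BA = pi * (DBH/2)^2 / 10000  (cm^2 to m^2)
Radius = DBH/2 = 53.2/2 = 26.6 cm
BA = pi * 26.6^2 / 10000
   = 2222.8653 cm^2 / 10000
   = 0.2223 m^2

0.2223


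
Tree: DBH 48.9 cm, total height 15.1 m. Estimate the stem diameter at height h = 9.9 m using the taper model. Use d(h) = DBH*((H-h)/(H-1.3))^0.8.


Taper: d(h) = DBH * ((H - h) / (H - 1.3))^0.8
Numerator = H - h = 15.1 - 9.9 = 5.2 m
Denominator = H - 1.3 = 15.1 - 1.3 = 13.8 m
Ratio = 5.2 / 13.8 = 0.37681
d = 48.9 * 0.37681^0.8 = 22.4 cm

22.4


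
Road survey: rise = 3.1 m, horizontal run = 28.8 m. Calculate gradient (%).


Formula: Gradient = rise / run * 100
Gradient = 3.1 / 28.8 * 100 = 10.8%

10.8


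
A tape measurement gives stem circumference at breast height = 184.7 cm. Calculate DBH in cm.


Formula: DBH = C / pi
DBH = 184.7 / pi
pi = 3.14159...
DBH = 58.8 cm

58.8


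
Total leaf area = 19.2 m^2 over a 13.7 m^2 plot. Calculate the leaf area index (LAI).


Formula: LAI = total leaf area / ground area  (dimensionless)
LAI = 19.2 m^2 / 13.7 m^2
LAI = 1.4

1.4


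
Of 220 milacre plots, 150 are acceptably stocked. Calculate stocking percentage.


Formula: Stocking % = stocked plots / total plots * 100
Stocking = 150 / 220 * 100
Stocking = 0.6818 * 100 = 68.2%

68.2


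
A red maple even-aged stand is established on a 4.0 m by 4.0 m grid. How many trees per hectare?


Formula: TPH = 10000 m^2/ha / (spacing_x * spacing_y)
Area per tree = 4.0 m * 4.0 m = 16.0 m^2
TPH = 10000 / 16.0 = 625 trees/ha

625


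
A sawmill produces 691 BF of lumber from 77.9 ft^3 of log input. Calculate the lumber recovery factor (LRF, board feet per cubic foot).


Formula: LRF = Lumber Output (BF) / Log Input (ft^3)
LRF = 691 BF / 77.9 ft^3
LRF = 8.87 BF/ft^3

8.87


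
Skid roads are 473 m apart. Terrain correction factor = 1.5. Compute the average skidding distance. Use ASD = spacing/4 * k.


Formula: ASD = (spacing / 4) * correction
Uncorrected distance = spacing / 4 = 473 / 4 = 118.25 m
ASD = 118.25 * 1.5 = 177 m

177


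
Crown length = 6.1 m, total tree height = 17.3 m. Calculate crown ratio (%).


Formula: Crown Ratio = (Crown Length / Total Height) * 100
CR = (6.1 m / 17.3 m) * 100
CR = 0.3526 * 100 = 35.3%

35.3


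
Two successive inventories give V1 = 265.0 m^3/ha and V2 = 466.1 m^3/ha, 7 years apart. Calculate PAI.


Formula: PAI = (V_T2 - V_T1) / (T2 - T1)
Volume increment = 466.1 - 265.0 = 201.1 m^3/ha
PAI = 201.1 / 7 = 28.73 m^3/ha/year

28.73


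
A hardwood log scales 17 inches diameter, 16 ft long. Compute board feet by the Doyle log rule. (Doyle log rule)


Doyle: BF = (D - 4)^2 * L / 16
Adjusted diameter = 17 - 4 = 13 in
(D-4)^2 = 13^2 = 169
BF = 169 * 16 / 16 = 169 BF

169


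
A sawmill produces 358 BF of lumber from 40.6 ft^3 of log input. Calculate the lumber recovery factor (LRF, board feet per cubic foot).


Formula: LRF = Lumber Output (BF) / Log Input (ft^3)
LRF = 358 BF / 40.6 ft^3
LRF = 8.82 BF/ft^3

8.82


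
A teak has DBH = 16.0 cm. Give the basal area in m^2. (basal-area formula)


Formula: BA = pi * (DBH/2)^2 / 10000  (cm^2 to m^2)
Radius = DBH/2 = 16.0/2 = 8.0 cm
BA = pi * 8.0^2 / 10000
   = 201.0619 cm^2 / 10000
   = 0.0201 m^2

0.0201


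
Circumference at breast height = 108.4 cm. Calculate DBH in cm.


Formula: DBH = C / pi
DBH = 108.4 / pi
pi = 3.14159...
DBH = 34.5 cm

34.5


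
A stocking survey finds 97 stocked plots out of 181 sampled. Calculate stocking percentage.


Formula: Stocking % = stocked plots / total plots * 100
Stocking = 97 / 181 * 100
Stocking = 0.5359 * 100 = 53.6%

53.6


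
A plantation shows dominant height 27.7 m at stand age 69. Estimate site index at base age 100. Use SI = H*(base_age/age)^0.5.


Formula: SI = H_dom * (base_age / age)^0.5
Age ratio = 100 / 69 = 1.44928
sqrt(age_ratio) = 1.20386
SI = 27.7 * 1.20386 = 33.3 m

33.3


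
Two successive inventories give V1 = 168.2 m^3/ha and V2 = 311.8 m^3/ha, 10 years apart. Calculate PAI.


Formula: PAI = (V_T2 - V_T1) / (T2 - T1)
Volume increment = 311.8 - 168.2 = 143.6 m^3/ha
PAI = 143.6 / 10 = 14.36 m^3/ha/year

14.36


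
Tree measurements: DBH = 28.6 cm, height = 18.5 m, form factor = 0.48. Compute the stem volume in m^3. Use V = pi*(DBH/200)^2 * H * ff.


Formula: V = pi * (DBH/200)^2 * H * ff
Radius = DBH/200 = 28.6/200 = 0.143 m
Radius^2 = 0.143^2 = 0.020449 m^2
V = pi * 0.020449 * 18.5 * 0.48
V = 0.57 m^3

0.57


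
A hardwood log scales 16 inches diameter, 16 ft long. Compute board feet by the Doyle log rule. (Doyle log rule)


Doyle: BF = (D - 4)^2 * L / 16
Adjusted diameter = 16 - 4 = 12 in
(D-4)^2 = 12^2 = 144
BF = 144 * 16 / 16 = 144 BF

144


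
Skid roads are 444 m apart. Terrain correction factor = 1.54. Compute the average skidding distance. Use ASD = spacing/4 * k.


Formula: ASD = (spacing / 4) * correction
Uncorrected distance = spacing / 4 = 444 / 4 = 111 m
ASD = 111 * 1.54 = 171 m

171


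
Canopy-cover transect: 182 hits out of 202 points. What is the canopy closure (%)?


Formula: Canopy closure = covered points / total points * 100
Closure = 182 / 202 * 100
Closure = 0.901 * 100 = 90.1%

90.1


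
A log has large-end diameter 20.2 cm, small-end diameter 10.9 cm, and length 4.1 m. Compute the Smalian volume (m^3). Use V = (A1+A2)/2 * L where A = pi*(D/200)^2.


Smalian: V = (A1 + A2)/2 * L,  A = pi*(D/200)^2
A1 = pi*(20.2/200)^2 = 0.032047 m^2
A2 = pi*(10.9/200)^2 = 0.009331 m^2
V = (0.032047+0.009331)/2*4.1 = 0.0848 m^3

0.0848


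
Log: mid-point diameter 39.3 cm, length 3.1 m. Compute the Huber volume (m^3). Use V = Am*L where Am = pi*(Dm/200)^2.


Huber: V = Am * L,  Am = pi*(Dm/200)^2
Am = pi*(39.3/200)^2 = 0.121304 m^2
V = 0.121304*3.1 = 0.376 m^3

0.376


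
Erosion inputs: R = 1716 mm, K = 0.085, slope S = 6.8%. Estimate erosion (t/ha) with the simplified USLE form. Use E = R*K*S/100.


Formula: E = R * K * S / 100  (simplified USLE)
R * K = 1716 * 0.085 = 145.86
E = 145.86 * 6.8 / 100 = 9.92 t/ha

9.92


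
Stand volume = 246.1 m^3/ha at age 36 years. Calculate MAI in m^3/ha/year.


Formula: MAI = Total Volume / Stand Age
MAI = 246.1 m^3/ha / 36 years
MAI = 6.84 m^3/ha/year

6.84


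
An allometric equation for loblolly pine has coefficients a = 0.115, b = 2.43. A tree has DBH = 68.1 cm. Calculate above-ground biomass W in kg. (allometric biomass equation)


Formula: W = a * DBH^b  (allometric power law)
DBH^b = 68.1^2.43 = 28480.4916
W = 0.115 * 28480.4916 = 3275.3 kg

3275.3


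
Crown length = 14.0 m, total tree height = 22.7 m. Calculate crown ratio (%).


Formula: Crown Ratio = (Crown Length / Total Height) * 100
CR = (14.0 m / 22.7 m) * 100
CR = 0.6167 * 100 = 61.7%

61.7


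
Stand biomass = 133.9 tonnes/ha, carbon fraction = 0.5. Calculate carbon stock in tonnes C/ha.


Formula: Carbon Stock = Biomass * Carbon Fraction
C = 133.9 t/ha * 0.5
C = 67.0 t C/ha

67.0


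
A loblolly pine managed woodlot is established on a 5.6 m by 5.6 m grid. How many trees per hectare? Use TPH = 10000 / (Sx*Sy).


Formula: TPH = 10000 m^2/ha / (spacing_x * spacing_y)
Area per tree = 5.6 m * 5.6 m = 31.36 m^2
TPH = 10000 / 31.36 = 319 trees/ha

319


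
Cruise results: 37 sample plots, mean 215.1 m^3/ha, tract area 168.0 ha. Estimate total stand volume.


Formula: Total Volume = Mean Volume per ha * Total Area
Total Volume = 215.1 m^3/ha * 168.0 ha
Total Volume = 36137 m^3

36137


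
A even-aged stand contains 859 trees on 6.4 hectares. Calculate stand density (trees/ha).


Formula: Stand Density = N_trees / Area_ha
Density = 859 trees / 6.4 ha
Density = 134 trees/ha

134


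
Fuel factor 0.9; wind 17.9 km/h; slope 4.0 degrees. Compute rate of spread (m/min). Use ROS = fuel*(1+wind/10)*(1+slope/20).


Formula: ROS = fuel * (1 + wind/10) * (1 + slope/20)
Wind factor = 1 + 17.9/10 = 2.79
Slope factor = 1 + 4.0/20 = 1.2
ROS = 0.9 * 2.79 * 1.2 = 3.01 m/min

3.01


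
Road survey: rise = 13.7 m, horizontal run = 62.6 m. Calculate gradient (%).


Formula: Gradient = rise / run * 100
Gradient = 13.7 / 62.6 * 100 = 21.9%

21.9


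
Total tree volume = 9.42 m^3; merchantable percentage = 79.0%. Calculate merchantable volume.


Formula: MV = V_total * (merchantable_pct / 100)
Merchantable fraction = 79.0% / 100 = 0.79
MV = 9.42 m^3 * 0.79 = 7.442 m^3

7.442


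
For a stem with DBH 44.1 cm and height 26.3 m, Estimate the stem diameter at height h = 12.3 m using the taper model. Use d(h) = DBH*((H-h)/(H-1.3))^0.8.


Taper: d(h) = DBH * ((H - h) / (H - 1.3))^0.8
Numerator = H - h = 26.3 - 12.3 = 14.0 m
Denominator = H - 1.3 = 26.3 - 1.3 = 25.0 m
Ratio = 14.0 / 25.0 = 0.56
d = 44.1 * 0.56^0.8 = 27.7 cm

27.7


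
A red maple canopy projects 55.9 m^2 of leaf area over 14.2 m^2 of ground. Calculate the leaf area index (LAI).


Formula: LAI = total leaf area / ground area  (dimensionless)
LAI = 55.9 m^2 / 14.2 m^2
LAI = 3.94

3.94


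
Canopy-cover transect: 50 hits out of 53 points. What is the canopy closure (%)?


Formula: Canopy closure = covered points / total points * 100
Closure = 50 / 53 * 100
Closure = 0.9434 * 100 = 94.3%

94.3


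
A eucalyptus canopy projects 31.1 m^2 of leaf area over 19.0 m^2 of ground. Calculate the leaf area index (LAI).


Formula: LAI = total leaf area / ground area  (dimensionless)
LAI = 31.1 m^2 / 19.0 m^2
LAI = 1.64

1.64


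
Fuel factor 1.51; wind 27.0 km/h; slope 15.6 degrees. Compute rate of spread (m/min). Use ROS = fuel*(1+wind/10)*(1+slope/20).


Formula: ROS = fuel * (1 + wind/10) * (1 + slope/20)
Wind factor = 1 + 27.0/10 = 3.7
Slope factor = 1 + 15.6/20 = 1.78
ROS = 1.51 * 3.7 * 1.78 = 9.94 m/min

9.94


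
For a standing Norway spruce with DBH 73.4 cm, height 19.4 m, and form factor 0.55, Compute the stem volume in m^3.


Formula: V = pi * (DBH/200)^2 * H * ff
Radius = DBH/200 = 73.4/200 = 0.367 m
Radius^2 = 0.367^2 = 0.134689 m^2
V = pi * 0.134689 * 19.4 * 0.55
V = 4.515 m^3

4.515


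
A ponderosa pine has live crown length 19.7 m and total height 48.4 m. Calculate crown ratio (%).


Formula: Crown Ratio = (Crown Length / Total Height) * 100
CR = (19.7 m / 48.4 m) * 100
CR = 0.407 * 100 = 40.7%

40.7


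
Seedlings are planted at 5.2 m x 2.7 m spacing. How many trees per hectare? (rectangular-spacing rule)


Formula: TPH = 10000 m^2/ha / (spacing_x * spacing_y)
Area per tree = 5.2 m * 2.7 m = 14.04 m^2
TPH = 10000 / 14.04 = 712 trees/ha

712


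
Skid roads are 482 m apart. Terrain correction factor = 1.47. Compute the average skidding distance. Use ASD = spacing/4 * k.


Formula: ASD = (spacing / 4) * correction
Uncorrected distance = spacing / 4 = 482 / 4 = 120.5 m
ASD = 120.5 * 1.47 = 177 m

177


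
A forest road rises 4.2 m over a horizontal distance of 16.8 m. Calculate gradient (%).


Formula: Gradient = rise / run * 100
Gradient = 4.2 / 16.8 * 100 = 25.0%

25.0


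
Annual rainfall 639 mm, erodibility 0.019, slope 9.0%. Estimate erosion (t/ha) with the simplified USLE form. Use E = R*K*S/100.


Formula: E = R * K * S / 100  (simplified USLE)
R * K = 639 * 0.019 = 12.141
E = 12.141 * 9.0 / 100 = 1.09 t/ha

1.09


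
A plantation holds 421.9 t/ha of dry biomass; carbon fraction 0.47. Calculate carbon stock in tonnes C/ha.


Formula: Carbon Stock = Biomass * Carbon Fraction
C = 421.9 t/ha * 0.47
C = 198.3 t C/ha

198.3


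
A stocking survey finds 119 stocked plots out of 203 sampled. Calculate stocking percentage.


Formula: Stocking % = stocked plots / total plots * 100
Stocking = 119 / 203 * 100
Stocking = 0.5862 * 100 = 58.6%

58.6


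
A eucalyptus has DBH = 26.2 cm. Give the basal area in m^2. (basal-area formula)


Formula: BA = pi * (DBH/2)^2 / 10000  (cm^2 to m^2)
Radius = DBH/2 = 26.2/2 = 13.1 cm
BA = pi * 13.1^2 / 10000
   = 539.1287 cm^2 / 10000
   = 0.0539 m^2

0.0539


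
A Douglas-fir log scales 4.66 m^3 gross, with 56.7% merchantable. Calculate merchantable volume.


Formula: MV = V_total * (merchantable_pct / 100)
Merchantable fraction = 56.7% / 100 = 0.567
MV = 4.66 m^3 * 0.567 = 2.642 m^3

2.642


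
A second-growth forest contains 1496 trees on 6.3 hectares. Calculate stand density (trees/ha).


Formula: Stand Density = N_trees / Area_ha
Density = 1496 trees / 6.3 ha
Density = 237 trees/ha

237


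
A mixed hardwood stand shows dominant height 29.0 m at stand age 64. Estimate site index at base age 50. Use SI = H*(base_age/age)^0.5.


Formula: SI = H_dom * (base_age / age)^0.5
Age ratio = 50 / 64 = 0.78125
sqrt(age_ratio) = 0.88388
SI = 29.0 * 0.88388 = 25.6 m

25.6


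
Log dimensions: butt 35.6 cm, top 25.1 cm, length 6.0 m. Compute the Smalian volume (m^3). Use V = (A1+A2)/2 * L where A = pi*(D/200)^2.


Smalian: V = (A1 + A2)/2 * L,  A = pi*(D/200)^2
A1 = pi*(35.6/200)^2 = 0.099538 m^2
A2 = pi*(25.1/200)^2 = 0.049481 m^2
V = (0.099538+0.049481)/2*6.0 = 0.4471 m^3

0.4471


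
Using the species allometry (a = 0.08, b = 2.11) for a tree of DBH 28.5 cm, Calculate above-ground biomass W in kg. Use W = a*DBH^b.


Formula: W = a * DBH^b  (allometric power law)
DBH^b = 28.5^2.11 = 1174.1475
W = 0.08 * 1174.1475 = 93.9 kg

93.9


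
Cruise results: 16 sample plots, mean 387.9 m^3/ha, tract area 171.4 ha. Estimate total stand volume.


Formula: Total Volume = Mean Volume per ha * Total Area
Total Volume = 387.9 m^3/ha * 171.4 ha
Total Volume = 66486 m^3

66486


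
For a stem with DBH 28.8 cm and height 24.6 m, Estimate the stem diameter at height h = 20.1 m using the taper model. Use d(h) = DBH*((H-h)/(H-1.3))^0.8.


Taper: d(h) = DBH * ((H - h) / (H - 1.3))^0.8
Numerator = H - h = 24.6 - 20.1 = 4.5 m
Denominator = H - 1.3 = 24.6 - 1.3 = 23.3 m
Ratio = 4.5 / 23.3 = 0.19313
d = 28.8 * 0.19313^0.8 = 7.7 cm

7.7
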